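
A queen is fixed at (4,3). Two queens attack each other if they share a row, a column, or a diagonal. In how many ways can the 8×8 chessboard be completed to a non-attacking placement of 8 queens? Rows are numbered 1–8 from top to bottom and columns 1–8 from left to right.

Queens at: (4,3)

Branch on row 1: col 1 → 1; col 2 → 1; col 4 → 6; col 5 → 1; col 7 → 1; col 8 → 2.
Sum: 1 + 1 + 6 + 1 + 1 + 2 = 12.

12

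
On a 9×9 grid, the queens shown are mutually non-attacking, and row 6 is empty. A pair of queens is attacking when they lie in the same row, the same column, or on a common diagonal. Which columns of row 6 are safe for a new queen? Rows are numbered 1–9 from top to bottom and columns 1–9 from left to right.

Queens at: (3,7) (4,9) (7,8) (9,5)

columns 1, 3, 6

(3,7) attacks row 6 at column 7 and diagonals 4.
(4,9) attacks row 6 at column 9 and diagonals 7.
(7,8) attacks row 6 at column 8 and diagonals 7, 9.
(9,5) attacks row 6 at column 5 and diagonals 2, 8.
Attacked columns: {2, 4, 5, 7, 8, 9}. Safe: {1, 3, 6}.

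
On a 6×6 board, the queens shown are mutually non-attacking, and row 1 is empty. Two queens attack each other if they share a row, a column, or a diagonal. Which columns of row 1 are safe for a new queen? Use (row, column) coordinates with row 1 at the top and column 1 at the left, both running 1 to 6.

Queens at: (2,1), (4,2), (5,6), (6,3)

columns 4

(2,1) attacks row 1 at column 1 and diagonals 2.
(4,2) attacks row 1 at column 2 and diagonals 5.
(5,6) attacks row 1 at column 6 and diagonals 2.
(6,3) attacks row 1 at column 3.
Attacked columns: {1, 2, 3, 5, 6}. Safe: {4}.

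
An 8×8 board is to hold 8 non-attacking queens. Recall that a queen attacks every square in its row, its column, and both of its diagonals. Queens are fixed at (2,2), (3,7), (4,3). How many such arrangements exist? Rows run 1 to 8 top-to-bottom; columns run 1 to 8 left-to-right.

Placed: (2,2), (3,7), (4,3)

2

Branch on row 1: col 4 → 2; col 8 → 0.
Sum: 2 + 0 = 2.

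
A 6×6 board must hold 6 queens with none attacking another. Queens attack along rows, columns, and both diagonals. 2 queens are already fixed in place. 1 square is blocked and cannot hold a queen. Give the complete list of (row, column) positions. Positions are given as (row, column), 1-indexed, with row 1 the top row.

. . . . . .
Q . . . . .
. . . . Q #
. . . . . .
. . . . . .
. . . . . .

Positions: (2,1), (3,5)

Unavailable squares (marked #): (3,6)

(1,4) (2,1) (3,5) (4,2) (5,6) (6,3)

Row 1: attacked by (2,1)→{1,2}; (3,5)→{3,5}. Safe: 4, 6. Place at column 4.
Row 4: attacked by (1,4)→{1,4}; (2,1)→{1,3}; (3,5)→{4,5,6}. Safe: 2. Place at column 2.
Row 5: attacked by (1,4)→{4}; (2,1)→{1,4}; (3,5)→{3,5}; (4,2)→{1,2,3}. Safe: 6. Place at column 6.
Row 6: attacked by (1,4)→{4}; (2,1)→{1,5}; (3,5)→{2,5}; (4,2)→{2,4}; (5,6)→{5,6}. Safe: 3. Place at column 3.
Columns [4, 1, 5, 2, 6, 3], r−c [-3, 1, -2, 2, -1, 3], r+c [5, 3, 8, 6, 11, 9] are all distinct, so no two queens attack.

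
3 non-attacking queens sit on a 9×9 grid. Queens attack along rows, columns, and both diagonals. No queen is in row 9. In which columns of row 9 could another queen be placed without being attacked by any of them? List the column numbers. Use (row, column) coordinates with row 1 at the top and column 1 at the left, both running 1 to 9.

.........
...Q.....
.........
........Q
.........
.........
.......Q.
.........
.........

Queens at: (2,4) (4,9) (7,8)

columns 1, 2, 3, 5, 7

(2,4) attacks row 9 at column 4.
(4,9) attacks row 9 at column 9 and diagonals 4.
(7,8) attacks row 9 at column 8 and diagonals 6.
Attacked columns: {4, 6, 8, 9}. Safe: {1, 2, 3, 5, 7}.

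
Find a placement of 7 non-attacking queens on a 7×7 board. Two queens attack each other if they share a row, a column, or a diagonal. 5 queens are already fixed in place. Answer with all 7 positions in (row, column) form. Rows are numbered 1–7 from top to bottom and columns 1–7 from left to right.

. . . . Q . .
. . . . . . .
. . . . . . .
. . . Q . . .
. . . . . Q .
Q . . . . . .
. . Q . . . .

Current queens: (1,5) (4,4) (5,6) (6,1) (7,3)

Row 2: attacked by (1,5)→{4,5,6}; (4,4)→{2,4,6}; (5,6)→{3,6}; (6,1)→{1,5}; (7,3)→{3}. Safe: 7. Place at column 7.
Row 3: attacked by (1,5)→{3,5,7}; (2,7)→{6,7}; (4,4)→{3,4,5}; (5,6)→{4,6}; (6,1)→{1,4}; (7,3)→{3,7}. Safe: 2. Place at column 2.
Columns [5, 7, 2, 4, 6, 1, 3], r−c [-4, -5, 1, 0, -1, 5, 4], r+c [6, 9, 5, 8, 11, 7, 10] are all distinct, so no two queens attack.

(1,5) (2,7) (3,2) (4,4) (5,6) (6,1) (7,3)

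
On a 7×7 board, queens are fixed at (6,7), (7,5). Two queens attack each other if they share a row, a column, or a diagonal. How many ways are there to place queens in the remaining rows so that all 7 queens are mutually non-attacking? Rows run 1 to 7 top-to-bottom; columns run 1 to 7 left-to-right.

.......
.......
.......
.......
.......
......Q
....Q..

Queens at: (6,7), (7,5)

2

Branch on row 1: col 1 → 0; col 3 → 1; col 4 → 1; col 6 → 0.
Sum: 0 + 1 + 1 + 0 = 2.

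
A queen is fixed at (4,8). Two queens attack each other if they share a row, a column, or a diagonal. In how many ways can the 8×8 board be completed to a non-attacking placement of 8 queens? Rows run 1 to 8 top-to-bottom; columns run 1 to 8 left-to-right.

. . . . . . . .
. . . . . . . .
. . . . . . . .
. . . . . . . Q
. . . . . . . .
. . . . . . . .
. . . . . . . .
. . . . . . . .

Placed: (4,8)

18

Branch on row 1: col 1 → 1; col 2 → 2; col 3 → 4; col 4 → 5; col 6 → 4; col 7 → 2.
Sum: 1 + 2 + 4 + 5 + 4 + 2 = 18.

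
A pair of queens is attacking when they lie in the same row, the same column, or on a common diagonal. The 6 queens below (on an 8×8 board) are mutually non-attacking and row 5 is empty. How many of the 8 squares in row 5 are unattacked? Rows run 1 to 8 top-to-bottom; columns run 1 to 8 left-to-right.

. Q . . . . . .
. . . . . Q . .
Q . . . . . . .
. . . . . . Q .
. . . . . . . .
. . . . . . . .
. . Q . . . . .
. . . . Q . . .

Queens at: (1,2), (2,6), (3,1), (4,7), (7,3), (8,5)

(1,2) attacks row 5 at column 2 and diagonals 6.
(2,6) attacks row 5 at column 6 and diagonals 3.
(3,1) attacks row 5 at column 1 and diagonals 3.
(4,7) attacks row 5 at column 7 and diagonals 6, 8.
(7,3) attacks row 5 at column 3 and diagonals 1, 5.
(8,5) attacks row 5 at column 5 and diagonals 2, 8.
Attacked columns: {1, 2, 3, 5, 6, 7, 8}. Safe: {4}.

1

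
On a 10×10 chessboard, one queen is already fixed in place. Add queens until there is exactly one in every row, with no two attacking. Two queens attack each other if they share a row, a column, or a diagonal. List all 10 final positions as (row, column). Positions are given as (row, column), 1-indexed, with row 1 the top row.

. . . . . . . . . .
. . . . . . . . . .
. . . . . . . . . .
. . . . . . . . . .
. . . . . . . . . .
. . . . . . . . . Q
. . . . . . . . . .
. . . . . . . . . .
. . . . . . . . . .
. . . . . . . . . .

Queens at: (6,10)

Row 1: attacked by (6,10)→{5,10}. Safe: 1, 2, 3, 4, 6, 7, 8, 9. Place at column 2.
Row 2: attacked by (1,2)→{1,2,3}; (6,10)→{6,10}. Safe: 4, 5, 7, 8, 9. Place at column 7.
Row 3: attacked by (1,2)→{2,4}; (2,7)→{6,7,8}; (6,10)→{7,10}. Safe: 1, 3, 5, 9. Place at column 9.
Row 4: attacked by (1,2)→{2,5}; (2,7)→{5,7,9}; (3,9)→{8,9,10}; (6,10)→{8,10}. Safe: 1, 3, 4, 6. Place at column 3.
Row 5: attacked by (1,2)→{2,6}; (2,7)→{4,7,10}; (3,9)→{7,9}; (4,3)→{2,3,4}; (6,10)→{9,10}. Safe: 1, 5, 8. Place at column 8.
Row 7: attacked by (1,2)→{2,8}; (2,7)→{2,7}; (3,9)→{5,9}; (4,3)→{3,6}; (5,8)→{6,8,10}; (6,10)→{9,10}. Safe: 1, 4. Place at column 4.
Row 8: attacked by (1,2)→{2,9}; (2,7)→{1,7}; (3,9)→{4,9}; (4,3)→{3,7}; (5,8)→{5,8}; (6,10)→{8,10}; (7,4)→{3,4,5}. Safe: 6. Place at column 6.
Row 9: attacked by (1,2)→{2,10}; (2,7)→{7}; (3,9)→{3,9}; (4,3)→{3,8}; (5,8)→{4,8}; (6,10)→{7,10}; (7,4)→{2,4,6}; (8,6)→{5,6,7}. Safe: 1. Place at column 1.
Row 10: attacked by (1,2)→{2}; (2,7)→{7}; (3,9)→{2,9}; (4,3)→{3,9}; (5,8)→{3,8}; (6,10)→{6,10}; (7,4)→{1,4,7}; (8,6)→{4,6,8}; (9,1)→{1,2}. Safe: 5. Place at column 5.
Columns [2, 7, 9, 3, 8, 10, 4, 6, 1, 5], r−c [-1, -5, -6, 1, -3, -4, 3, 2, 8, 5], r+c [3, 9, 12, 7, 13, 16, 11, 14, 10, 15] are all distinct, so no two queens attack.

(1,2) (2,7) (3,9) (4,3) (5,8) (6,10) (7,4) (8,6) (9,1) (10,5)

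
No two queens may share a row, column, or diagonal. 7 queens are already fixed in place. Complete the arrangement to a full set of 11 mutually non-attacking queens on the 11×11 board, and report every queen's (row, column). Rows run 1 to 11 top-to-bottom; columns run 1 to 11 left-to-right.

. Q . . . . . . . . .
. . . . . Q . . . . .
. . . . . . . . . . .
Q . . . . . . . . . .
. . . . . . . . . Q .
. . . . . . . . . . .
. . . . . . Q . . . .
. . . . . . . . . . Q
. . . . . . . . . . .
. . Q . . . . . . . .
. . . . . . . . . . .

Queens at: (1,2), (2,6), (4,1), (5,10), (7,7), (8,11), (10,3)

Row 3: attacked by (1,2)→{2,4}; (2,6)→{5,6,7}; (4,1)→{1,2}; (5,10)→{8,10}; (7,7)→{3,7,11}; (8,11)→{6,11}; (10,3)→{3,10}. Safe: 9. Place at column 9.
Row 6: attacked by (1,2)→{2,7}; (2,6)→{2,6,10}; (3,9)→{6,9}; (4,1)→{1,3}; (5,10)→{9,10,11}; (7,7)→{6,7,8}; (8,11)→{9,11}; (10,3)→{3,7}. Safe: 4, 5. Place at column 4.
Row 9: attacked by (1,2)→{2,10}; (2,6)→{6}; (3,9)→{3,9}; (4,1)→{1,6}; (5,10)→{6,10}; (6,4)→{1,4,7}; (7,7)→{5,7,9}; (8,11)→{10,11}; (10,3)→{2,3,4}. Safe: 8. Place at column 8.
Row 11: attacked by (1,2)→{2}; (2,6)→{6}; (3,9)→{1,9}; (4,1)→{1,8}; (5,10)→{4,10}; (6,4)→{4,9}; (7,7)→{3,7,11}; (8,11)→{8,11}; (9,8)→{6,8,10}; (10,3)→{2,3,4}. Safe: 5. Place at column 5.
Columns [2, 6, 9, 1, 10, 4, 7, 11, 8, 3, 5], r−c [-1, -4, -6, 3, -5, 2, 0, -3, 1, 7, 6], r+c [3, 8, 12, 5, 15, 10, 14, 19, 17, 13, 16] are all distinct, so no two queens attack.

(1,2) (2,6) (3,9) (4,1) (5,10) (6,4) (7,7) (8,11) (9,8) (10,3) (11,5)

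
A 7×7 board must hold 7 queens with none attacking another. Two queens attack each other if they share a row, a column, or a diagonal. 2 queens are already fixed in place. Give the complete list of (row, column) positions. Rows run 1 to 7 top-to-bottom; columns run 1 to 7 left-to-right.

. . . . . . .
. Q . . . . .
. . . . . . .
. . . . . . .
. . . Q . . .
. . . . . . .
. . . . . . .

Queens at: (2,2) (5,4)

(1,6) (2,2) (3,5) (4,1) (5,4) (6,7) (7,3)

Row 1: attacked by (2,2)→{1,2,3}; (5,4)→{4}. Safe: 5, 6, 7. Place at column 6.
Row 3: attacked by (1,6)→{4,6}; (2,2)→{1,2,3}; (5,4)→{2,4,6}. Safe: 5, 7. Place at column 5.
Row 4: attacked by (1,6)→{3,6}; (2,2)→{2,4}; (3,5)→{4,5,6}; (5,4)→{3,4,5}. Safe: 1, 7. Place at column 1.
Row 6: attacked by (1,6)→{1,6}; (2,2)→{2,6}; (3,5)→{2,5}; (4,1)→{1,3}; (5,4)→{3,4,5}. Safe: 7. Place at column 7.
Row 7: attacked by (1,6)→{6}; (2,2)→{2,7}; (3,5)→{1,5}; (4,1)→{1,4}; (5,4)→{2,4,6}; (6,7)→{6,7}. Safe: 3. Place at column 3.
Columns [6, 2, 5, 1, 4, 7, 3], r−c [-5, 0, -2, 3, 1, -1, 4], r+c [7, 4, 8, 5, 9, 13, 10] are all distinct, so no two queens attack.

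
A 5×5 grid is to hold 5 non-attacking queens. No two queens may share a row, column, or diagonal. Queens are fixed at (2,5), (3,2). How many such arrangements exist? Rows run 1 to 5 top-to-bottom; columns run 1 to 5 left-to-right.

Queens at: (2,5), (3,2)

1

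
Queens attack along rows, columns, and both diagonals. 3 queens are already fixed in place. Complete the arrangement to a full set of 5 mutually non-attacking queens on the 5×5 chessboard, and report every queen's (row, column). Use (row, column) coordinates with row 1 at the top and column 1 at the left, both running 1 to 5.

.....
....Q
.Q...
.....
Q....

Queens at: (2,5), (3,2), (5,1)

Row 1: attacked by (2,5)→{4,5}; (3,2)→{2,4}; (5,1)→{1,5}. Safe: 3. Place at column 3.
Row 4: attacked by (1,3)→{3}; (2,5)→{3,5}; (3,2)→{1,2,3}; (5,1)→{1,2}. Safe: 4. Place at column 4.
Columns [3, 5, 2, 4, 1], r−c [-2, -3, 1, 0, 4], r+c [4, 7, 5, 8, 6] are all distinct, so no two queens attack.

(1,3) (2,5) (3,2) (4,4) (5,1)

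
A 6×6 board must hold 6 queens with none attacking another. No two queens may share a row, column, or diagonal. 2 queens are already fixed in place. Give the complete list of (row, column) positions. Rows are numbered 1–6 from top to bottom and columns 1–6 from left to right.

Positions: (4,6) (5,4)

Row 1: attacked by (4,6)→{3,6}; (5,4)→{4}. Safe: 1, 2, 5. Place at column 5.
Row 2: attacked by (1,5)→{4,5,6}; (4,6)→{4,6}; (5,4)→{1,4}. Safe: 2, 3. Place at column 3.
Row 3: attacked by (1,5)→{3,5}; (2,3)→{2,3,4}; (4,6)→{5,6}; (5,4)→{2,4,6}. Safe: 1. Place at column 1.
Row 6: attacked by (1,5)→{5}; (2,3)→{3}; (3,1)→{1,4}; (4,6)→{4,6}; (5,4)→{3,4,5}. Safe: 2. Place at column 2.
Columns [5, 3, 1, 6, 4, 2], r−c [-4, -1, 2, -2, 1, 4], r+c [6, 5, 4, 10, 9, 8] are all distinct, so no two queens attack.

(1,5) (2,3) (3,1) (4,6) (5,4) (6,2)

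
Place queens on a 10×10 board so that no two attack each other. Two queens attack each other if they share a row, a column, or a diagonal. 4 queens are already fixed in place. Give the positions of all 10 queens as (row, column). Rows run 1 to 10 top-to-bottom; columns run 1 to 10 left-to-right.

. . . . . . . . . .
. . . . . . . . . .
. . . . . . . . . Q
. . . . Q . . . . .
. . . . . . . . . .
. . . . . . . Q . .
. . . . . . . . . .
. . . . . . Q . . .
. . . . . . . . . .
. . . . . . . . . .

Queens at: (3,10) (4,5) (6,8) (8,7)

Row 1: attacked by (3,10)→{8,10}; (4,5)→{2,5,8}; (6,8)→{3,8}; (8,7)→{7}. Safe: 1, 4, 6, 9. Place at column 4.
Row 2: attacked by (1,4)→{3,4,5}; (3,10)→{9,10}; (4,5)→{3,5,7}; (6,8)→{4,8}; (8,7)→{1,7}. Safe: 2, 6. Place at column 6.
Row 5: attacked by (1,4)→{4,8}; (2,6)→{3,6,9}; (3,10)→{8,10}; (4,5)→{4,5,6}; (6,8)→{7,8,9}; (8,7)→{4,7,10}. Safe: 1, 2. Place at column 2.
Row 7: attacked by (1,4)→{4,10}; (2,6)→{1,6}; (3,10)→{6,10}; (4,5)→{2,5,8}; (5,2)→{2,4}; (6,8)→{7,8,9}; (8,7)→{6,7,8}. Safe: 3. Place at column 3.
Row 9: attacked by (1,4)→{4}; (2,6)→{6}; (3,10)→{4,10}; (4,5)→{5,10}; (5,2)→{2,6}; (6,8)→{5,8}; (7,3)→{1,3,5}; (8,7)→{6,7,8}. Safe: 9. Place at column 9.
Row 10: attacked by (1,4)→{4}; (2,6)→{6}; (3,10)→{3,10}; (4,5)→{5}; (5,2)→{2,7}; (6,8)→{4,8}; (7,3)→{3,6}; (8,7)→{5,7,9}; (9,9)→{8,9,10}. Safe: 1. Place at column 1.
Columns [4, 6, 10, 5, 2, 8, 3, 7, 9, 1], r−c [-3, -4, -7, -1, 3, -2, 4, 1, 0, 9], r+c [5, 8, 13, 9, 7, 14, 10, 15, 18, 11] are all distinct, so no two queens attack.

(1,4) (2,6) (3,10) (4,5) (5,2) (6,8) (7,3) (8,7) (9,9) (10,1)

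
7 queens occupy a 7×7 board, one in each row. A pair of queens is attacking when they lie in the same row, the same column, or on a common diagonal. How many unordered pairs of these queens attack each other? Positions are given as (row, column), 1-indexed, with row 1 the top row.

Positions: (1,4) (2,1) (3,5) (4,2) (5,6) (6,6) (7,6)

Same column: (5,6)–(6,6) (column 6); (5,6)–(7,6) (column 6); (6,6)–(7,6) (column 6).
Same diagonal: (2,1)–(7,6) (|2−7| = |1−6| = 5).
Total attacking pairs: 4.

4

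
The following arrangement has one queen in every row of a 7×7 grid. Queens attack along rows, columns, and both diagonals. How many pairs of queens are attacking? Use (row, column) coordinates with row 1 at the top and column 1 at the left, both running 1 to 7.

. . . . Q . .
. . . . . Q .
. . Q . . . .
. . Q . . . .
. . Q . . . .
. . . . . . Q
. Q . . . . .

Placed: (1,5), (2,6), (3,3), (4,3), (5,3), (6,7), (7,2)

6

Same column: (3,3)–(4,3) (column 3); (3,3)–(5,3) (column 3); (4,3)–(5,3) (column 3).
Same diagonal: (1,5)–(2,6) (|1−2| = |5−6| = 1); (1,5)–(3,3) (|1−3| = |5−3| = 2); (2,6)–(5,3) (|2−5| = |6−3| = 3).
Total attacking pairs: 6.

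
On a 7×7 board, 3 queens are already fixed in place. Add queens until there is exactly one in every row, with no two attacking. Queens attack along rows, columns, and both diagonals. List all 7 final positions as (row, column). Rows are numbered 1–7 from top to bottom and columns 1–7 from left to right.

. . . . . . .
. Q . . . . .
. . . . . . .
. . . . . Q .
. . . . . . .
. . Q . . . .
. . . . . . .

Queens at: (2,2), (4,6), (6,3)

(1,7) (2,2) (3,4) (4,6) (5,1) (6,3) (7,5)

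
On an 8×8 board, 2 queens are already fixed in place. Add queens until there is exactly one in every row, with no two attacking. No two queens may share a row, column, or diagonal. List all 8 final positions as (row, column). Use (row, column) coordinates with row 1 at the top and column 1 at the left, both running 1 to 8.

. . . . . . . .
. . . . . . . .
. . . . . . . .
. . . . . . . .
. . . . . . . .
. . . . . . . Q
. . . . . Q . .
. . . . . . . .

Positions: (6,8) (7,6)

Row 1: attacked by (6,8)→{3,8}; (7,6)→{6}. Safe: 1, 2, 4, 5, 7. Place at column 5.
Row 2: attacked by (1,5)→{4,5,6}; (6,8)→{4,8}; (7,6)→{1,6}. Safe: 2, 3, 7. Place at column 7.
Row 3: attacked by (1,5)→{3,5,7}; (2,7)→{6,7,8}; (6,8)→{5,8}; (7,6)→{2,6}. Safe: 1, 4. Place at column 4.
Row 4: attacked by (1,5)→{2,5,8}; (2,7)→{5,7}; (3,4)→{3,4,5}; (6,8)→{6,8}; (7,6)→{3,6}. Safe: 1. Place at column 1.
Row 5: attacked by (1,5)→{1,5}; (2,7)→{4,7}; (3,4)→{2,4,6}; (4,1)→{1,2}; (6,8)→{7,8}; (7,6)→{4,6,8}. Safe: 3. Place at column 3.
Row 8: attacked by (1,5)→{5}; (2,7)→{1,7}; (3,4)→{4}; (4,1)→{1,5}; (5,3)→{3,6}; (6,8)→{6,8}; (7,6)→{5,6,7}. Safe: 2. Place at column 2.
Columns [5, 7, 4, 1, 3, 8, 6, 2], r−c [-4, -5, -1, 3, 2, -2, 1, 6], r+c [6, 9, 7, 5, 8, 14, 13, 10] are all distinct, so no two queens attack.

(1,5) (2,7) (3,4) (4,1) (5,3) (6,8) (7,6) (8,2)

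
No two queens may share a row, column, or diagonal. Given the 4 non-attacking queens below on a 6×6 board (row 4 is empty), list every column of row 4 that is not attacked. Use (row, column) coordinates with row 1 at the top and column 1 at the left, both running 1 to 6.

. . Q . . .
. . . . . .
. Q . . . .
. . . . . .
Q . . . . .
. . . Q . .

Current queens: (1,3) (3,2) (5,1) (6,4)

(1,3) attacks row 4 at column 3 and diagonals 6.
(3,2) attacks row 4 at column 2 and diagonals 1, 3.
(5,1) attacks row 4 at column 1 and diagonals 2.
(6,4) attacks row 4 at column 4 and diagonals 2, 6.
Attacked columns: {1, 2, 3, 4, 6}. Safe: {5}.

columns 5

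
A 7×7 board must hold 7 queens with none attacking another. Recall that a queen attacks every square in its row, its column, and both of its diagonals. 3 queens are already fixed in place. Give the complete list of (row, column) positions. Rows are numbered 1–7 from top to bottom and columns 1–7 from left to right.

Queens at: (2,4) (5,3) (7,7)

Row 1: attacked by (2,4)→{3,4,5}; (5,3)→{3,7}; (7,7)→{1,7}. Safe: 2, 6. Place at column 2.
Row 3: attacked by (1,2)→{2,4}; (2,4)→{3,4,5}; (5,3)→{1,3,5}; (7,7)→{3,7}. Safe: 6. Place at column 6.
Row 4: attacked by (1,2)→{2,5}; (2,4)→{2,4,6}; (3,6)→{5,6,7}; (5,3)→{2,3,4}; (7,7)→{4,7}. Safe: 1. Place at column 1.
Row 6: attacked by (1,2)→{2,7}; (2,4)→{4}; (3,6)→{3,6}; (4,1)→{1,3}; (5,3)→{2,3,4}; (7,7)→{6,7}. Safe: 5. Place at column 5.
Columns [2, 4, 6, 1, 3, 5, 7], r−c [-1, -2, -3, 3, 2, 1, 0], r+c [3, 6, 9, 5, 8, 11, 14] are all distinct, so no two queens attack.

(1,2) (2,4) (3,6) (4,1) (5,3) (6,5) (7,7)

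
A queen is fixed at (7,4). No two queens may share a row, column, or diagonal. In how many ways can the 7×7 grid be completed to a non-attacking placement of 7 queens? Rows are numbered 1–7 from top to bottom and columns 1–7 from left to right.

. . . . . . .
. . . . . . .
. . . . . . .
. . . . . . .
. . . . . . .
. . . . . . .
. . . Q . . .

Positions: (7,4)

6

Branch on row 1: col 1 → 1; col 2 → 1; col 3 → 1; col 5 → 1; col 6 → 1; col 7 → 1.
Sum: 1 + 1 + 1 + 1 + 1 + 1 = 6.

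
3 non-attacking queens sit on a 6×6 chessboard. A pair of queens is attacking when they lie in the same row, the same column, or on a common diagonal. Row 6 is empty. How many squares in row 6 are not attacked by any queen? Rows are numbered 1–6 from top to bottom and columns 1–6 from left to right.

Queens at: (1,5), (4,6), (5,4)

2

(1,5) attacks row 6 at column 5.
(4,6) attacks row 6 at column 6 and diagonals 4.
(5,4) attacks row 6 at column 4 and diagonals 3, 5.
Attacked columns: {3, 4, 5, 6}. Safe: {1, 2}.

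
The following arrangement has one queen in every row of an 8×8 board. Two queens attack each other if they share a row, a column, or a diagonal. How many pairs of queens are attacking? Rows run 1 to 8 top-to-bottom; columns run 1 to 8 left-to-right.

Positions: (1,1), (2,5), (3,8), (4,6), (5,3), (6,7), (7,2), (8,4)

0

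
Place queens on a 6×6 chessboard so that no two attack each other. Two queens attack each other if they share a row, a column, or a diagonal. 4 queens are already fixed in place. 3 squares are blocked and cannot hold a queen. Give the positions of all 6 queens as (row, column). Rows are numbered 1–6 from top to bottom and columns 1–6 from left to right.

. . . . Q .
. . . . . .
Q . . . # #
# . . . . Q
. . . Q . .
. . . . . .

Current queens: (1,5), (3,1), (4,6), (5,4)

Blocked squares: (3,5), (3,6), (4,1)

(1,5) (2,3) (3,1) (4,6) (5,4) (6,2)

Row 2: attacked by (1,5)→{4,5,6}; (3,1)→{1,2}; (4,6)→{4,6}; (5,4)→{1,4}. Safe: 3. Place at column 3.
Row 6: attacked by (1,5)→{5}; (2,3)→{3}; (3,1)→{1,4}; (4,6)→{4,6}; (5,4)→{3,4,5}. Safe: 2. Place at column 2.
Columns [5, 3, 1, 6, 4, 2], r−c [-4, -1, 2, -2, 1, 4], r+c [6, 5, 4, 10, 9, 8] are all distinct, so no two queens attack.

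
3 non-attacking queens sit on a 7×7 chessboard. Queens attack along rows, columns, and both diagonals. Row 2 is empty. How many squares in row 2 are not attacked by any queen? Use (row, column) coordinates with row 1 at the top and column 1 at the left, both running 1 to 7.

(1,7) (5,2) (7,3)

(1,7) attacks row 2 at column 7 and diagonals 6.
(5,2) attacks row 2 at column 2 and diagonals 5.
(7,3) attacks row 2 at column 3.
Attacked columns: {2, 3, 5, 6, 7}. Safe: {1, 4}.

2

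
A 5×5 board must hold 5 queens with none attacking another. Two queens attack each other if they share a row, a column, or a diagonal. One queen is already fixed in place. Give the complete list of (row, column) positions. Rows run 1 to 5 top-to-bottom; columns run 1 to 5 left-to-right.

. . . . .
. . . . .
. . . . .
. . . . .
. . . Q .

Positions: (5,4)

(1,1) (2,3) (3,5) (4,2) (5,4)

Row 1: attacked by (5,4)→{4}. Safe: 1, 2, 3, 5. Place at column 1.
Row 2: attacked by (1,1)→{1,2}; (5,4)→{1,4}. Safe: 3, 5. Place at column 3.
Row 3: attacked by (1,1)→{1,3}; (2,3)→{2,3,4}; (5,4)→{2,4}. Safe: 5. Place at column 5.
Row 4: attacked by (1,1)→{1,4}; (2,3)→{1,3,5}; (3,5)→{4,5}; (5,4)→{3,4,5}. Safe: 2. Place at column 2.
Columns [1, 3, 5, 2, 4], r−c [0, -1, -2, 2, 1], r+c [2, 5, 8, 6, 9] are all distinct, so no two queens attack.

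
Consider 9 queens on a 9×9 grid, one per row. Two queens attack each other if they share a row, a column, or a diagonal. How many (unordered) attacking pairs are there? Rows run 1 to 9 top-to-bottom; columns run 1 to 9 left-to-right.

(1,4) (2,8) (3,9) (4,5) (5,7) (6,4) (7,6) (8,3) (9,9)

5

Same column: (1,4)–(6,4) (column 4); (3,9)–(9,9) (column 9).
Same diagonal: (2,8)–(3,9) (|2−3| = |8−9| = 1); (2,8)–(6,4) (|2−6| = |8−4| = 4); (3,9)–(5,7) (|3−5| = |9−7| = 2).
Total attacking pairs: 5.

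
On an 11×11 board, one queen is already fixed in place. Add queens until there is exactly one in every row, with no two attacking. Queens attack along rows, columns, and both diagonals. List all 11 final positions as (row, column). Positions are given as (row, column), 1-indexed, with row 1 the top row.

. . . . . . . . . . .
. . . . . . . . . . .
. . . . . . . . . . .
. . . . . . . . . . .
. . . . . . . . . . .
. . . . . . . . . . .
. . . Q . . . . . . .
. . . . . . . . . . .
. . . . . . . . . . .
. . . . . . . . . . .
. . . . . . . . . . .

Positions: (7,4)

Row 1: attacked by (7,4)→{4,10}. Safe: 1, 2, 3, 5, 6, 7, 8, 9, 11. Place at column 9.
Row 2: attacked by (1,9)→{8,9,10}; (7,4)→{4,9}. Safe: 1, 2, 3, 5, 6, 7, 11. Place at column 2.
Row 3: attacked by (1,9)→{7,9,11}; (2,2)→{1,2,3}; (7,4)→{4,8}. Safe: 5, 6, 10. Place at column 10.
Row 4: attacked by (1,9)→{6,9}; (2,2)→{2,4}; (3,10)→{9,10,11}; (7,4)→{1,4,7}. Safe: 3, 5, 8. Place at column 5.
Row 5: attacked by (1,9)→{5,9}; (2,2)→{2,5}; (3,10)→{8,10}; (4,5)→{4,5,6}; (7,4)→{2,4,6}. Safe: 1, 3, 7, 11. Place at column 7.
Row 6: attacked by (1,9)→{4,9}; (2,2)→{2,6}; (3,10)→{7,10}; (4,5)→{3,5,7}; (5,7)→{6,7,8}; (7,4)→{3,4,5}. Safe: 1, 11. Place at column 1.
Row 8: attacked by (1,9)→{2,9}; (2,2)→{2,8}; (3,10)→{5,10}; (4,5)→{1,5,9}; (5,7)→{4,7,10}; (6,1)→{1,3}; (7,4)→{3,4,5}. Safe: 6, 11. Place at column 11.
Row 9: attacked by (1,9)→{1,9}; (2,2)→{2,9}; (3,10)→{4,10}; (4,5)→{5,10}; (5,7)→{3,7,11}; (6,1)→{1,4}; (7,4)→{2,4,6}; (8,11)→{10,11}. Safe: 8. Place at column 8.
Row 10: attacked by (1,9)→{9}; (2,2)→{2,10}; (3,10)→{3,10}; (4,5)→{5,11}; (5,7)→{2,7}; (6,1)→{1,5}; (7,4)→{1,4,7}; (8,11)→{9,11}; (9,8)→{7,8,9}. Safe: 6. Place at column 6.
Row 11: attacked by (1,9)→{9}; (2,2)→{2,11}; (3,10)→{2,10}; (4,5)→{5}; (5,7)→{1,7}; (6,1)→{1,6}; (7,4)→{4,8}; (8,11)→{8,11}; (9,8)→{6,8,10}; (10,6)→{5,6,7}. Safe: 3. Place at column 3.
Columns [9, 2, 10, 5, 7, 1, 4, 11, 8, 6, 3], r−c [-8, 0, -7, -1, -2, 5, 3, -3, 1, 4, 8], r+c [10, 4, 13, 9, 12, 7, 11, 19, 17, 16, 14] are all distinct, so no two queens attack.

(1,9) (2,2) (3,10) (4,5) (5,7) (6,1) (7,4) (8,11) (9,8) (10,6) (11,3)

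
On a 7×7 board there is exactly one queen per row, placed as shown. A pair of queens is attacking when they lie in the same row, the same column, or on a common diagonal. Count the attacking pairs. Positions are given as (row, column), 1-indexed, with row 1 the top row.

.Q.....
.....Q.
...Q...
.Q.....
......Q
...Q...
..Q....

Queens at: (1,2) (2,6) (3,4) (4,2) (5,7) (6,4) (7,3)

Same column: (1,2)–(4,2) (column 2); (3,4)–(6,4) (column 4).
Same diagonal: (1,2)–(3,4) (|1−3| = |2−4| = 2); (4,2)–(6,4) (|4−6| = |2−4| = 2); (6,4)–(7,3) (|6−7| = |4−3| = 1).
Total attacking pairs: 5.

5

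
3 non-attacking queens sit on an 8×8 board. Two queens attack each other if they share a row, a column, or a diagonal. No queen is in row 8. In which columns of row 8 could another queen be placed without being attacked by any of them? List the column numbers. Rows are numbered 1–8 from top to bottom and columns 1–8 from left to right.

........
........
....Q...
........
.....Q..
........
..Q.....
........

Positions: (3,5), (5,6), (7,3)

(3,5) attacks row 8 at column 5.
(5,6) attacks row 8 at column 6 and diagonals 3.
(7,3) attacks row 8 at column 3 and diagonals 2, 4.
Attacked columns: {2, 3, 4, 5, 6}. Safe: {1, 7, 8}.

columns 1, 7, 8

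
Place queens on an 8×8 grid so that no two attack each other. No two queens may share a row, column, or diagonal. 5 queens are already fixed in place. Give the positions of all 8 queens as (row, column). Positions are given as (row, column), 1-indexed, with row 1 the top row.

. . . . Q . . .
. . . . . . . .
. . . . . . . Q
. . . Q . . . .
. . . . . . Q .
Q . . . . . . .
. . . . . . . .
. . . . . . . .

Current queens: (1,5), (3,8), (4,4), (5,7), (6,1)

Row 2: attacked by (1,5)→{4,5,6}; (3,8)→{7,8}; (4,4)→{2,4,6}; (5,7)→{4,7}; (6,1)→{1,5}. Safe: 3. Place at column 3.
Row 7: attacked by (1,5)→{5}; (2,3)→{3,8}; (3,8)→{4,8}; (4,4)→{1,4,7}; (5,7)→{5,7}; (6,1)→{1,2}. Safe: 6. Place at column 6.
Row 8: attacked by (1,5)→{5}; (2,3)→{3}; (3,8)→{3,8}; (4,4)→{4,8}; (5,7)→{4,7}; (6,1)→{1,3}; (7,6)→{5,6,7}. Safe: 2. Place at column 2.
Columns [5, 3, 8, 4, 7, 1, 6, 2], r−c [-4, -1, -5, 0, -2, 5, 1, 6], r+c [6, 5, 11, 8, 12, 7, 13, 10] are all distinct, so no two queens attack.

(1,5) (2,3) (3,8) (4,4) (5,7) (6,1) (7,6) (8,2)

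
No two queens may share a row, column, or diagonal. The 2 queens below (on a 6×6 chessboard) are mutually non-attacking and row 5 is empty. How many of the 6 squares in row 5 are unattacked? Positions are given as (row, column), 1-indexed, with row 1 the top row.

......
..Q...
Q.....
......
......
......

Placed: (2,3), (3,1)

3

(2,3) attacks row 5 at column 3 and diagonals 6.
(3,1) attacks row 5 at column 1 and diagonals 3.
Attacked columns: {1, 3, 6}. Safe: {2, 4, 5}.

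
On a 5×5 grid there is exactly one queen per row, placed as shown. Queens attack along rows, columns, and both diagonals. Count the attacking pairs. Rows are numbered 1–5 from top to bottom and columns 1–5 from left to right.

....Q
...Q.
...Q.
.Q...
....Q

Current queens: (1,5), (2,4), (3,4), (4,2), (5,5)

Same column: (1,5)–(5,5) (column 5); (2,4)–(3,4) (column 4).
Same diagonal: (1,5)–(2,4) (|1−2| = |5−4| = 1); (1,5)–(4,2) (|1−4| = |5−2| = 3); (2,4)–(4,2) (|2−4| = |4−2| = 2).
Total attacking pairs: 5.

5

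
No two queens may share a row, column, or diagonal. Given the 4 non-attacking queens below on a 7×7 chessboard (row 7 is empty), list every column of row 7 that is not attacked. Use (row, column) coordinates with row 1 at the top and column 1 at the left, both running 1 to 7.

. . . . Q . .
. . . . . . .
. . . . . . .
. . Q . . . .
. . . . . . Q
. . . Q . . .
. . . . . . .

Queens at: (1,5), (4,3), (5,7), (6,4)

columns 1, 2

(1,5) attacks row 7 at column 5.
(4,3) attacks row 7 at column 3 and diagonals 6.
(5,7) attacks row 7 at column 7 and diagonals 5.
(6,4) attacks row 7 at column 4 and diagonals 3, 5.
Attacked columns: {3, 4, 5, 6, 7}. Safe: {1, 2}.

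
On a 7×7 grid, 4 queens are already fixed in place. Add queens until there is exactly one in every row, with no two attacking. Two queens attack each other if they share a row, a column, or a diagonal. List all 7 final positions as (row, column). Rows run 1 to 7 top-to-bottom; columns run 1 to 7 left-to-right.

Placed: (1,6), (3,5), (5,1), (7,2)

(1,6) (2,3) (3,5) (4,7) (5,1) (6,4) (7,2)

Row 2: attacked by (1,6)→{5,6,7}; (3,5)→{4,5,6}; (5,1)→{1,4}; (7,2)→{2,7}. Safe: 3. Place at column 3.
Row 4: attacked by (1,6)→{3,6}; (2,3)→{1,3,5}; (3,5)→{4,5,6}; (5,1)→{1,2}; (7,2)→{2,5}. Safe: 7. Place at column 7.
Row 6: attacked by (1,6)→{1,6}; (2,3)→{3,7}; (3,5)→{2,5}; (4,7)→{5,7}; (5,1)→{1,2}; (7,2)→{1,2,3}. Safe: 4. Place at column 4.
Columns [6, 3, 5, 7, 1, 4, 2], r−c [-5, -1, -2, -3, 4, 2, 5], r+c [7, 5, 8, 11, 6, 10, 9] are all distinct, so no two queens attack.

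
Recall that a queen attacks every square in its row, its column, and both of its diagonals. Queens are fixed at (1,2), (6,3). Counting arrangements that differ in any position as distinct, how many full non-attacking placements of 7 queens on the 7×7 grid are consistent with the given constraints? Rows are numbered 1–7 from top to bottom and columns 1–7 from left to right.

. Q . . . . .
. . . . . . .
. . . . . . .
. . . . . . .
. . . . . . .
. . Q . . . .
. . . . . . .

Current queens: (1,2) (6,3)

3

Branch on row 2: col 4 → 1; col 5 → 2; col 6 → 0.
Sum: 1 + 2 + 0 = 3.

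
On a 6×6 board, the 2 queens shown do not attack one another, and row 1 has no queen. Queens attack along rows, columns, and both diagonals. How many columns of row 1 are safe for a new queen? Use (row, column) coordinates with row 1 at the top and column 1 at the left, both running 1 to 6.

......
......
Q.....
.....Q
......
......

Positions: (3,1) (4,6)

(3,1) attacks row 1 at column 1 and diagonals 3.
(4,6) attacks row 1 at column 6 and diagonals 3.
Attacked columns: {1, 3, 6}. Safe: {2, 4, 5}.

3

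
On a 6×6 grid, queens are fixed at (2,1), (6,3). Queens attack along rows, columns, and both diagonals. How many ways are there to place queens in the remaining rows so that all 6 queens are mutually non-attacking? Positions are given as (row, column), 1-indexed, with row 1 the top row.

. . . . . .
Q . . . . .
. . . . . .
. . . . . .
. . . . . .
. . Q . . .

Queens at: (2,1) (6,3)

1

Branch on row 1: col 4 → 1; col 5 → 0; col 6 → 0.
Sum: 1 + 0 + 0 = 1.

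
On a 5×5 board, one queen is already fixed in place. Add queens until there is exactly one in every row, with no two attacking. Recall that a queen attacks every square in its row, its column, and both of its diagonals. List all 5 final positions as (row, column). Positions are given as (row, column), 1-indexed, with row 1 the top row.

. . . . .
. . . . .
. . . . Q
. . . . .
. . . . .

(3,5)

(1,1) (2,3) (3,5) (4,2) (5,4)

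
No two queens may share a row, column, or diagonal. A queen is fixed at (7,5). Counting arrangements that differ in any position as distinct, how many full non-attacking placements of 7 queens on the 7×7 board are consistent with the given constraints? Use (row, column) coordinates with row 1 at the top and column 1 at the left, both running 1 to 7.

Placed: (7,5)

Branch on row 1: col 1 → 1; col 2 → 1; col 3 → 2; col 4 → 1; col 6 → 0; col 7 → 1.
Sum: 1 + 1 + 2 + 1 + 0 + 1 = 6.

6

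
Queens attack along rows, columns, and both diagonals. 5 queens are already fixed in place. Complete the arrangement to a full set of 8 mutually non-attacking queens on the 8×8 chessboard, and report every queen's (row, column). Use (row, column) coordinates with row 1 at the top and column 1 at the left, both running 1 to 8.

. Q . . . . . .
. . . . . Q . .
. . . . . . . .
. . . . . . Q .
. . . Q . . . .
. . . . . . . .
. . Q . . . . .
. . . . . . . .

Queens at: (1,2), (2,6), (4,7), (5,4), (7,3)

Row 3: attacked by (1,2)→{2,4}; (2,6)→{5,6,7}; (4,7)→{6,7,8}; (5,4)→{2,4,6}; (7,3)→{3,7}. Safe: 1. Place at column 1.
Row 6: attacked by (1,2)→{2,7}; (2,6)→{2,6}; (3,1)→{1,4}; (4,7)→{5,7}; (5,4)→{3,4,5}; (7,3)→{2,3,4}. Safe: 8. Place at column 8.
Row 8: attacked by (1,2)→{2}; (2,6)→{6}; (3,1)→{1,6}; (4,7)→{3,7}; (5,4)→{1,4,7}; (6,8)→{6,8}; (7,3)→{2,3,4}. Safe: 5. Place at column 5.
Columns [2, 6, 1, 7, 4, 8, 3, 5], r−c [-1, -4, 2, -3, 1, -2, 4, 3], r+c [3, 8, 4, 11, 9, 14, 10, 13] are all distinct, so no two queens attack.

(1,2) (2,6) (3,1) (4,7) (5,4) (6,8) (7,3) (8,5)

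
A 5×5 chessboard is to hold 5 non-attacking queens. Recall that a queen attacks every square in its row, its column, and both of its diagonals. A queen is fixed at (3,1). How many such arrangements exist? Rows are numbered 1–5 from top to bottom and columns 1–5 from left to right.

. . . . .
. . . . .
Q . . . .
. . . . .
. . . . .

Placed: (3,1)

2

Branch on row 1: col 2 → 1; col 4 → 0; col 5 → 1.
Sum: 1 + 0 + 1 = 2.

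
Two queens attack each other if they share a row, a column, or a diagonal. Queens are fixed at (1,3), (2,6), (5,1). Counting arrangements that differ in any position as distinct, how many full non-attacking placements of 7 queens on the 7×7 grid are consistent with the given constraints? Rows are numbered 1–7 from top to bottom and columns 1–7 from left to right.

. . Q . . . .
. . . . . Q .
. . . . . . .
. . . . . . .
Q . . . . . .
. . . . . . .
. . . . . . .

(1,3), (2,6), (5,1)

1

Branch on row 3: col 2 → 1; col 4 → 0.
Sum: 1 + 0 = 1.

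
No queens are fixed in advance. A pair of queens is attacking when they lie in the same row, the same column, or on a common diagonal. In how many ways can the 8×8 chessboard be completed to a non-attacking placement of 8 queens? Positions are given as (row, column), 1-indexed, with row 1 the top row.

92

Branch on row 1: col 1 → 4; col 2 → 8; col 3 → 16; col 4 → 18; col 5 → 18; col 6 → 16; col 7 → 8; col 8 → 4.
Sum: 4 + 8 + 16 + 18 + 18 + 16 + 8 + 4 = 92.
(This is the classic 8-queens count.)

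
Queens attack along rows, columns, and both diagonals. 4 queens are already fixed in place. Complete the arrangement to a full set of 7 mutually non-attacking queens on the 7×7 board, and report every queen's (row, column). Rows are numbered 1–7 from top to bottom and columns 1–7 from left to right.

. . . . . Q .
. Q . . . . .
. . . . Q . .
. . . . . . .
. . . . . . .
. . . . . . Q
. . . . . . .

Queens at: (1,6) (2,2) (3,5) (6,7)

Row 4: attacked by (1,6)→{3,6}; (2,2)→{2,4}; (3,5)→{4,5,6}; (6,7)→{5,7}. Safe: 1. Place at column 1.
Row 5: attacked by (1,6)→{2,6}; (2,2)→{2,5}; (3,5)→{3,5,7}; (4,1)→{1,2}; (6,7)→{6,7}. Safe: 4. Place at column 4.
Row 7: attacked by (1,6)→{6}; (2,2)→{2,7}; (3,5)→{1,5}; (4,1)→{1,4}; (5,4)→{2,4,6}; (6,7)→{6,7}. Safe: 3. Place at column 3.
Columns [6, 2, 5, 1, 4, 7, 3], r−c [-5, 0, -2, 3, 1, -1, 4], r+c [7, 4, 8, 5, 9, 13, 10] are all distinct, so no two queens attack.

(1,6) (2,2) (3,5) (4,1) (5,4) (6,7) (7,3)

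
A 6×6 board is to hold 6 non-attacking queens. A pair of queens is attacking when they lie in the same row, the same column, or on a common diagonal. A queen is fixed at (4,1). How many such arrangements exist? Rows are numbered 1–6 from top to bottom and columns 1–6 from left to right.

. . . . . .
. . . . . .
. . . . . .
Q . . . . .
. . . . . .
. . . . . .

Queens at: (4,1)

Branch on row 1: col 2 → 1; col 3 → 0; col 5 → 0; col 6 → 0.
Sum: 1 + 0 + 0 + 0 = 1.

1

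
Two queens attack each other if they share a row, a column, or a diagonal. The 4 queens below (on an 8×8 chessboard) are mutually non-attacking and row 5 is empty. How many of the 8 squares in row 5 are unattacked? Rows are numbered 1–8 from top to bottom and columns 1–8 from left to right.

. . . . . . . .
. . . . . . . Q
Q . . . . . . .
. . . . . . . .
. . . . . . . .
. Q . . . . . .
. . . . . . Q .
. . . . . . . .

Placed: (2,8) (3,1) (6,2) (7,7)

2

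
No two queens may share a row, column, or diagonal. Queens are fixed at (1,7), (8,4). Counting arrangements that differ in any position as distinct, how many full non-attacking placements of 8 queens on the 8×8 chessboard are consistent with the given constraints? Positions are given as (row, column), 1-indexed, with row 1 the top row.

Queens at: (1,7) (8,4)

3

Branch on row 2: col 1 → 0; col 2 → 0; col 3 → 2; col 5 → 1.
Sum: 0 + 0 + 2 + 1 = 3.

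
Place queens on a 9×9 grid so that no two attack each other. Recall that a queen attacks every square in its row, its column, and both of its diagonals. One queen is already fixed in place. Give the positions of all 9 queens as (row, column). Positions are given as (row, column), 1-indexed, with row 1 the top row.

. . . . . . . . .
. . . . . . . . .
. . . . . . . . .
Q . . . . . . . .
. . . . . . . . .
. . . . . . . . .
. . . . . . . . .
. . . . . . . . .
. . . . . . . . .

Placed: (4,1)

(1,9) (2,4) (3,8) (4,1) (5,3) (6,6) (7,2) (8,7) (9,5)

Row 1: attacked by (4,1)→{1,4}. Safe: 2, 3, 5, 6, 7, 8, 9. Place at column 9.
Row 2: attacked by (1,9)→{8,9}; (4,1)→{1,3}. Safe: 2, 4, 5, 6, 7. Place at column 4.
Row 3: attacked by (1,9)→{7,9}; (2,4)→{3,4,5}; (4,1)→{1,2}. Safe: 6, 8. Place at column 8.
Row 5: attacked by (1,9)→{5,9}; (2,4)→{1,4,7}; (3,8)→{6,8}; (4,1)→{1,2}. Safe: 3. Place at column 3.
Row 6: attacked by (1,9)→{4,9}; (2,4)→{4,8}; (3,8)→{5,8}; (4,1)→{1,3}; (5,3)→{2,3,4}. Safe: 6, 7. Place at column 6.
Row 7: attacked by (1,9)→{3,9}; (2,4)→{4,9}; (3,8)→{4,8}; (4,1)→{1,4}; (5,3)→{1,3,5}; (6,6)→{5,6,7}. Safe: 2. Place at column 2.
Row 8: attacked by (1,9)→{2,9}; (2,4)→{4}; (3,8)→{3,8}; (4,1)→{1,5}; (5,3)→{3,6}; (6,6)→{4,6,8}; (7,2)→{1,2,3}. Safe: 7. Place at column 7.
Row 9: attacked by (1,9)→{1,9}; (2,4)→{4}; (3,8)→{2,8}; (4,1)→{1,6}; (5,3)→{3,7}; (6,6)→{3,6,9}; (7,2)→{2,4}; (8,7)→{6,7,8}. Safe: 5. Place at column 5.
Columns [9, 4, 8, 1, 3, 6, 2, 7, 5], r−c [-8, -2, -5, 3, 2, 0, 5, 1, 4], r+c [10, 6, 11, 5, 8, 12, 9, 15, 14] are all distinct, so no two queens attack.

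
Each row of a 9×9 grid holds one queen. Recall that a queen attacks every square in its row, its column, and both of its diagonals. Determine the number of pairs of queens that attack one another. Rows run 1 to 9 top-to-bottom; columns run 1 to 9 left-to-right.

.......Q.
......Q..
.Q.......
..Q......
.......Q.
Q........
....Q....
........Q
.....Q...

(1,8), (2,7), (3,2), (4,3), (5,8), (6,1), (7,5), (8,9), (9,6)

4

Same column: (1,8)–(5,8) (column 8).
Same diagonal: (1,8)–(2,7) (|1−2| = |8−7| = 1); (3,2)–(4,3) (|3−4| = |2−3| = 1); (4,3)–(6,1) (|4−6| = |3−1| = 2).
Total attacking pairs: 4.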